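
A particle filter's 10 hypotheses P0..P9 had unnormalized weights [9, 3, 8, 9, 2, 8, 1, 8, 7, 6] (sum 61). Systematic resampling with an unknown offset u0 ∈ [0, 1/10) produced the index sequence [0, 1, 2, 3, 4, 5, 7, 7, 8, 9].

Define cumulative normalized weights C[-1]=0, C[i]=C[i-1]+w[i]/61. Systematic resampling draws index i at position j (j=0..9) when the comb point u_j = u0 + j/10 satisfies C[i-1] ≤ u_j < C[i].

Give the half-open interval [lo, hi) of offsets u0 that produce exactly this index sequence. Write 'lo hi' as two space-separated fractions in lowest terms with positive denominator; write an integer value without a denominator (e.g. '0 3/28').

23/305 53/610

C = [9/61, 12/61, 20/61, 29/61, 31/61, 39/61, 40/61, 48/61, 55/61, 1]
j=0 picked index 0: u0 ∈ [0, 9/61)
j=1 picked index 1: u0 ∈ [29/610, 59/610)
j=2 picked index 2: u0 ∈ [-1/305, 39/305)
j=3 picked index 3: u0 ∈ [17/610, 107/610)
j=4 picked index 4: u0 ∈ [23/305, 33/305)
j=5 picked index 5: u0 ∈ [1/122, 17/122)
j=6 picked index 7: u0 ∈ [17/305, 57/305)
j=7 picked index 7: u0 ∈ [-27/610, 53/610)
j=8 picked index 8: u0 ∈ [-4/305, 31/305)
j=9 picked index 9: u0 ∈ [1/610, 1/10)
intersection: [23/305, 53/610)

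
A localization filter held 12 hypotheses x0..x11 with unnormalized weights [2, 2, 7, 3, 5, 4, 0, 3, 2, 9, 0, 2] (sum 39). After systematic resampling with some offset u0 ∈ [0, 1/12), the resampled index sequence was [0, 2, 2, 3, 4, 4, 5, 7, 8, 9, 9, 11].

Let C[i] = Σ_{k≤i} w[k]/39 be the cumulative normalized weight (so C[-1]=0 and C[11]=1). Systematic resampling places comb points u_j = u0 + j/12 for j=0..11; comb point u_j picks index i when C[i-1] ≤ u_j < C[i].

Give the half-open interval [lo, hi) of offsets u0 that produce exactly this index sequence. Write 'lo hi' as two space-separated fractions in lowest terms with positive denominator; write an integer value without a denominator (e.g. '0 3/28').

5/156 2/39

C = [2/39, 4/39, 11/39, 14/39, 19/39, 23/39, 23/39, 2/3, 28/39, 37/39, 37/39, 1]
j=0 picked index 0: u0 ∈ [0, 2/39)
j=1 picked index 2: u0 ∈ [1/52, 31/156)
j=2 picked index 2: u0 ∈ [-5/78, 3/26)
j=3 picked index 3: u0 ∈ [5/156, 17/156)
j=4 picked index 4: u0 ∈ [1/39, 2/13)
j=5 picked index 4: u0 ∈ [-3/52, 11/156)
j=6 picked index 5: u0 ∈ [-1/78, 7/78)
j=7 picked index 7: u0 ∈ [1/156, 1/12)
j=8 picked index 8: u0 ∈ [0, 2/39)
j=9 picked index 9: u0 ∈ [-5/156, 31/156)
j=10 picked index 9: u0 ∈ [-3/26, 3/26)
j=11 picked index 11: u0 ∈ [5/156, 1/12)
intersection: [5/156, 2/39)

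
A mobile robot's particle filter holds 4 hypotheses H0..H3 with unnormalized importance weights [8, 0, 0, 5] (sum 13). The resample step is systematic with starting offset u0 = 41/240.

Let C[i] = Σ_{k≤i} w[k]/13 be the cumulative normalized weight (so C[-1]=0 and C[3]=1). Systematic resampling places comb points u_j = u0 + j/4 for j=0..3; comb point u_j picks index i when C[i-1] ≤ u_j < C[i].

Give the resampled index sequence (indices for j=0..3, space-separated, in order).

C = [8/13, 8/13, 8/13, 1]
j=0: u_0=41/240 ∈ [0, 8/13) → index 0
j=1: u_1=101/240 ∈ [0, 8/13) → index 0
j=2: u_2=161/240 ∈ [8/13, 1) → index 3
j=3: u_3=221/240 ∈ [8/13, 1) → index 3

0 0 3 3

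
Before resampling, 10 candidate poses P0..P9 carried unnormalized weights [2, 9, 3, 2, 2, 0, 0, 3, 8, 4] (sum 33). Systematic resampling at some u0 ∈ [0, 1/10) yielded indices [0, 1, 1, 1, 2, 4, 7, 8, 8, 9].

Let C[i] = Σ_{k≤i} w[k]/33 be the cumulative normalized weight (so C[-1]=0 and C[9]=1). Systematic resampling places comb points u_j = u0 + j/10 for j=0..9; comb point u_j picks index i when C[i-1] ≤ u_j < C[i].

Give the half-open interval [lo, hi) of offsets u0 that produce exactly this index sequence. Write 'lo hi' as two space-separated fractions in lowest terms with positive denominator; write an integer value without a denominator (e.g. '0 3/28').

C = [2/33, 1/3, 14/33, 16/33, 6/11, 6/11, 6/11, 7/11, 29/33, 1]
j=0 picked index 0: u0 ∈ [0, 2/33)
j=1 picked index 1: u0 ∈ [-13/330, 7/30)
j=2 picked index 1: u0 ∈ [-23/165, 2/15)
j=3 picked index 1: u0 ∈ [-79/330, 1/30)
j=4 picked index 2: u0 ∈ [-1/15, 4/165)
j=5 picked index 4: u0 ∈ [-1/66, 1/22)
j=6 picked index 7: u0 ∈ [-3/55, 2/55)
j=7 picked index 8: u0 ∈ [-7/110, 59/330)
j=8 picked index 8: u0 ∈ [-9/55, 13/165)
j=9 picked index 9: u0 ∈ [-7/330, 1/10)
intersection: [0, 4/165)

0 4/165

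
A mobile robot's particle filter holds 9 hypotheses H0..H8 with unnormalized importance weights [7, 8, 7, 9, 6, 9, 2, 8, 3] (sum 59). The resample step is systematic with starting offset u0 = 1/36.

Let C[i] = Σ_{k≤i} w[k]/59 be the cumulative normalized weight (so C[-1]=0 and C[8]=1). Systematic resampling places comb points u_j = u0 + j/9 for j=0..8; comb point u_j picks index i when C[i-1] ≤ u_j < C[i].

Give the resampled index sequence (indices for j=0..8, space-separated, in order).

C = [7/59, 15/59, 22/59, 31/59, 37/59, 46/59, 48/59, 56/59, 1]
j=0: u_0=1/36 ∈ [0, 7/59) → index 0
j=1: u_1=5/36 ∈ [7/59, 15/59) → index 1
j=2: u_2=1/4 ∈ [7/59, 15/59) → index 1
j=3: u_3=13/36 ∈ [15/59, 22/59) → index 2
j=4: u_4=17/36 ∈ [22/59, 31/59) → index 3
j=5: u_5=7/12 ∈ [31/59, 37/59) → index 4
j=6: u_6=25/36 ∈ [37/59, 46/59) → index 5
j=7: u_7=29/36 ∈ [46/59, 48/59) → index 6
j=8: u_8=11/12 ∈ [48/59, 56/59) → index 7

0 1 1 2 3 4 5 6 7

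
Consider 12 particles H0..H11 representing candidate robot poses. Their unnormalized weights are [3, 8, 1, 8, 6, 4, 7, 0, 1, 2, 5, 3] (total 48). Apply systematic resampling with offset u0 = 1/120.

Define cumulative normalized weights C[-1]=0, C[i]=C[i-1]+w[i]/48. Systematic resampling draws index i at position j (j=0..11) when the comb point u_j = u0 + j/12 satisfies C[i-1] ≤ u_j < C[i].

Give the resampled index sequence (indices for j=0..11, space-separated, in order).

0 1 1 3 3 4 4 5 6 6 10 10

C = [1/16, 11/48, 1/4, 5/12, 13/24, 5/8, 37/48, 37/48, 19/24, 5/6, 15/16, 1]
j=0: u_0=1/120 ∈ [0, 1/16) → index 0
j=1: u_1=11/120 ∈ [1/16, 11/48) → index 1
j=2: u_2=7/40 ∈ [1/16, 11/48) → index 1
j=3: u_3=31/120 ∈ [1/4, 5/12) → index 3
j=4: u_4=41/120 ∈ [1/4, 5/12) → index 3
j=5: u_5=17/40 ∈ [5/12, 13/24) → index 4
j=6: u_6=61/120 ∈ [5/12, 13/24) → index 4
j=7: u_7=71/120 ∈ [13/24, 5/8) → index 5
j=8: u_8=27/40 ∈ [5/8, 37/48) → index 6
j=9: u_9=91/120 ∈ [5/8, 37/48) → index 6
j=10: u_10=101/120 ∈ [5/6, 15/16) → index 10
j=11: u_11=37/40 ∈ [5/6, 15/16) → index 10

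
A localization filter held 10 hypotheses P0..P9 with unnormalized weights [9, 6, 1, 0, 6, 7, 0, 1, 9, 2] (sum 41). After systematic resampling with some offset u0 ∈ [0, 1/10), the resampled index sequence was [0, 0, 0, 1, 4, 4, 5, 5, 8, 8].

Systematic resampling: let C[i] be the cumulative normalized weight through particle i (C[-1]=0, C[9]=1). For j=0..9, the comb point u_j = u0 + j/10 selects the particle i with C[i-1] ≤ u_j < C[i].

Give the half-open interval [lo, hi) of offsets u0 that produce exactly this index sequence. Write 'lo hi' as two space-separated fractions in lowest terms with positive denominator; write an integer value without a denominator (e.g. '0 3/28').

C = [9/41, 15/41, 16/41, 16/41, 22/41, 29/41, 29/41, 30/41, 39/41, 1]
j=0 picked index 0: u0 ∈ [0, 9/41)
j=1 picked index 0: u0 ∈ [-1/10, 49/410)
j=2 picked index 0: u0 ∈ [-1/5, 4/205)
j=3 picked index 1: u0 ∈ [-33/410, 27/410)
j=4 picked index 4: u0 ∈ [-2/205, 28/205)
j=5 picked index 4: u0 ∈ [-9/82, 3/82)
j=6 picked index 5: u0 ∈ [-13/205, 22/205)
j=7 picked index 5: u0 ∈ [-67/410, 3/410)
j=8 picked index 8: u0 ∈ [-14/205, 31/205)
j=9 picked index 8: u0 ∈ [-69/410, 21/410)
intersection: [0, 3/410)

0 3/410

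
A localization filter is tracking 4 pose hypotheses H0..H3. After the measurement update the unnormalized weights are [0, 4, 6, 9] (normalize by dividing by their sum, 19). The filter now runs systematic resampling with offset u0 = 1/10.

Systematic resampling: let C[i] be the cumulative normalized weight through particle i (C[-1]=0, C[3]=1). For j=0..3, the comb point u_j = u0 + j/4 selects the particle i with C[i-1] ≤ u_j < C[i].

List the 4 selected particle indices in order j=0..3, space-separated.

1 2 3 3

C = [0, 4/19, 10/19, 1]
j=0: u_0=1/10 ∈ [0, 4/19) → index 1
j=1: u_1=7/20 ∈ [4/19, 10/19) → index 2
j=2: u_2=3/5 ∈ [10/19, 1) → index 3
j=3: u_3=17/20 ∈ [10/19, 1) → index 3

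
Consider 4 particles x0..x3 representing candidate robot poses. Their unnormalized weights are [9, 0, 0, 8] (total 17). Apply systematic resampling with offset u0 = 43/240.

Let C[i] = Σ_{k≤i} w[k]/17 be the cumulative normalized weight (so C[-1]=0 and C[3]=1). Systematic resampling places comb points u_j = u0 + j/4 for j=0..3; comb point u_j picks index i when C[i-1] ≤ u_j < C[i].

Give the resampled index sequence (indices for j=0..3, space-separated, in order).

C = [9/17, 9/17, 9/17, 1]
j=0: u_0=43/240 ∈ [0, 9/17) → index 0
j=1: u_1=103/240 ∈ [0, 9/17) → index 0
j=2: u_2=163/240 ∈ [9/17, 1) → index 3
j=3: u_3=223/240 ∈ [9/17, 1) → index 3

0 0 3 3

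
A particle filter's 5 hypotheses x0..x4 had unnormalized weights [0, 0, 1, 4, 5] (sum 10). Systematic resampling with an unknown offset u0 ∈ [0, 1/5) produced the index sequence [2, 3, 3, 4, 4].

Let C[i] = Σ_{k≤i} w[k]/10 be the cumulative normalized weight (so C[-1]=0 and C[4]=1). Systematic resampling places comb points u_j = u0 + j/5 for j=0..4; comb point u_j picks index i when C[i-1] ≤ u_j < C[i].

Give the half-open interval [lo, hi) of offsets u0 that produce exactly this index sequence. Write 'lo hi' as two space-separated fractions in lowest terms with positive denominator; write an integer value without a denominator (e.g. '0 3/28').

C = [0, 0, 1/10, 1/2, 1]
j=0 picked index 2: u0 ∈ [0, 1/10)
j=1 picked index 3: u0 ∈ [-1/10, 3/10)
j=2 picked index 3: u0 ∈ [-3/10, 1/10)
j=3 picked index 4: u0 ∈ [-1/10, 2/5)
j=4 picked index 4: u0 ∈ [-3/10, 1/5)
intersection: [0, 1/10)

0 1/10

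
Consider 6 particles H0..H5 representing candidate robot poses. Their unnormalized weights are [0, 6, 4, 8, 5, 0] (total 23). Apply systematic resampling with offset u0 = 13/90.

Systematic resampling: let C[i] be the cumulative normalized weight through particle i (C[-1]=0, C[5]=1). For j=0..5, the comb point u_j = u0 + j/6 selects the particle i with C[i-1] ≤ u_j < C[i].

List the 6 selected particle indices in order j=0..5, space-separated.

C = [0, 6/23, 10/23, 18/23, 1, 1]
j=0: u_0=13/90 ∈ [0, 6/23) → index 1
j=1: u_1=14/45 ∈ [6/23, 10/23) → index 2
j=2: u_2=43/90 ∈ [10/23, 18/23) → index 3
j=3: u_3=29/45 ∈ [10/23, 18/23) → index 3
j=4: u_4=73/90 ∈ [18/23, 1) → index 4
j=5: u_5=44/45 ∈ [18/23, 1) → index 4

1 2 3 3 4 4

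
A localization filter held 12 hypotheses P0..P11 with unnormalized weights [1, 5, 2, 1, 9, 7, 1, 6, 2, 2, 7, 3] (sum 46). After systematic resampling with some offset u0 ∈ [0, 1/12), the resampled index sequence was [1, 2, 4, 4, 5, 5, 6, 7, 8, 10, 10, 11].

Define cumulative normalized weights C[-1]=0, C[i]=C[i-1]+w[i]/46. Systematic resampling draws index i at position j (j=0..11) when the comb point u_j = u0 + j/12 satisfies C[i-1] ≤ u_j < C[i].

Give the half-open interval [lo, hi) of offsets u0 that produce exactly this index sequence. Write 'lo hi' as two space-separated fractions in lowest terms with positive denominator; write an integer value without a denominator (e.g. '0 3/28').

4/69 3/46

C = [1/46, 3/23, 4/23, 9/46, 9/23, 25/46, 13/23, 16/23, 17/23, 18/23, 43/46, 1]
j=0 picked index 1: u0 ∈ [1/46, 3/23)
j=1 picked index 2: u0 ∈ [13/276, 25/276)
j=2 picked index 4: u0 ∈ [2/69, 31/138)
j=3 picked index 4: u0 ∈ [-5/92, 13/92)
j=4 picked index 5: u0 ∈ [4/69, 29/138)
j=5 picked index 5: u0 ∈ [-7/276, 35/276)
j=6 picked index 6: u0 ∈ [1/23, 3/46)
j=7 picked index 7: u0 ∈ [-5/276, 31/276)
j=8 picked index 8: u0 ∈ [2/69, 5/69)
j=9 picked index 10: u0 ∈ [3/92, 17/92)
j=10 picked index 10: u0 ∈ [-7/138, 7/69)
j=11 picked index 11: u0 ∈ [5/276, 1/12)
intersection: [4/69, 3/46)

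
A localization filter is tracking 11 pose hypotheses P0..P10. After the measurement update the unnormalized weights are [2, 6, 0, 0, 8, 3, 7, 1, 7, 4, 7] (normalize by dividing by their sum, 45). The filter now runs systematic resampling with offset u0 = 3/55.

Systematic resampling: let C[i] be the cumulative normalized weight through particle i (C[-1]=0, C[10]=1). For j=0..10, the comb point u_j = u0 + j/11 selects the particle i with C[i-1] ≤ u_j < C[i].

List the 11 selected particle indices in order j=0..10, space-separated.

C = [2/45, 8/45, 8/45, 8/45, 16/45, 19/45, 26/45, 3/5, 34/45, 38/45, 1]
j=0: u_0=3/55 ∈ [2/45, 8/45) → index 1
j=1: u_1=8/55 ∈ [2/45, 8/45) → index 1
j=2: u_2=13/55 ∈ [8/45, 16/45) → index 4
j=3: u_3=18/55 ∈ [8/45, 16/45) → index 4
j=4: u_4=23/55 ∈ [16/45, 19/45) → index 5
j=5: u_5=28/55 ∈ [19/45, 26/45) → index 6
j=6: u_6=3/5 ∈ [3/5, 34/45) → index 8
j=7: u_7=38/55 ∈ [3/5, 34/45) → index 8
j=8: u_8=43/55 ∈ [34/45, 38/45) → index 9
j=9: u_9=48/55 ∈ [38/45, 1) → index 10
j=10: u_10=53/55 ∈ [38/45, 1) → index 10

1 1 4 4 5 6 8 8 9 10 10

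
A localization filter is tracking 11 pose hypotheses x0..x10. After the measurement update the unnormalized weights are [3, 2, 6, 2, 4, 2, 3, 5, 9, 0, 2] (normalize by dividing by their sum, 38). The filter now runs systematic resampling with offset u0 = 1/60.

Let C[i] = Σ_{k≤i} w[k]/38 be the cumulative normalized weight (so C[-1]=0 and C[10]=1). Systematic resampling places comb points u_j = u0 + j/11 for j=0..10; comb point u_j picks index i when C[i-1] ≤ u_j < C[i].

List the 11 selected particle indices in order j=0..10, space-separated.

C = [3/38, 5/38, 11/38, 13/38, 17/38, 1/2, 11/19, 27/38, 18/19, 18/19, 1]
j=0: u_0=1/60 ∈ [0, 3/38) → index 0
j=1: u_1=71/660 ∈ [3/38, 5/38) → index 1
j=2: u_2=131/660 ∈ [5/38, 11/38) → index 2
j=3: u_3=191/660 ∈ [5/38, 11/38) → index 2
j=4: u_4=251/660 ∈ [13/38, 17/38) → index 4
j=5: u_5=311/660 ∈ [17/38, 1/2) → index 5
j=6: u_6=371/660 ∈ [1/2, 11/19) → index 6
j=7: u_7=431/660 ∈ [11/19, 27/38) → index 7
j=8: u_8=491/660 ∈ [27/38, 18/19) → index 8
j=9: u_9=551/660 ∈ [27/38, 18/19) → index 8
j=10: u_10=611/660 ∈ [27/38, 18/19) → index 8

0 1 2 2 4 5 6 7 8 8 8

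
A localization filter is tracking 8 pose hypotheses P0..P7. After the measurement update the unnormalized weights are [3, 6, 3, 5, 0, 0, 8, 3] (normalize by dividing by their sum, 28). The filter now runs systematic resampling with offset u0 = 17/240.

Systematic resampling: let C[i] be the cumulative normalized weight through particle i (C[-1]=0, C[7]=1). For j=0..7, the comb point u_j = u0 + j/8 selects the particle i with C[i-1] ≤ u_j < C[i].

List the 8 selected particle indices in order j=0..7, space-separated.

C = [3/28, 9/28, 3/7, 17/28, 17/28, 17/28, 25/28, 1]
j=0: u_0=17/240 ∈ [0, 3/28) → index 0
j=1: u_1=47/240 ∈ [3/28, 9/28) → index 1
j=2: u_2=77/240 ∈ [3/28, 9/28) → index 1
j=3: u_3=107/240 ∈ [3/7, 17/28) → index 3
j=4: u_4=137/240 ∈ [3/7, 17/28) → index 3
j=5: u_5=167/240 ∈ [17/28, 25/28) → index 6
j=6: u_6=197/240 ∈ [17/28, 25/28) → index 6
j=7: u_7=227/240 ∈ [25/28, 1) → index 7

0 1 1 3 3 6 6 7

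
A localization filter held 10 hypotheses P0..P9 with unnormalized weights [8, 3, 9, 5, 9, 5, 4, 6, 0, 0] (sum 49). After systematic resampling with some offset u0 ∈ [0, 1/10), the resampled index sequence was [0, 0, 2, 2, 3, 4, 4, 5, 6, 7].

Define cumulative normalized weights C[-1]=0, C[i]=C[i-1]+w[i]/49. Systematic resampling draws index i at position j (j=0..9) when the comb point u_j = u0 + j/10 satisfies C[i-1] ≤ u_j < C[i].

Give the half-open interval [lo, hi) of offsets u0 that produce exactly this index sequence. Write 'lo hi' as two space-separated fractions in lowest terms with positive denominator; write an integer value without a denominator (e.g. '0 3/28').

6/245 31/490

C = [8/49, 11/49, 20/49, 25/49, 34/49, 39/49, 43/49, 1, 1, 1]
j=0 picked index 0: u0 ∈ [0, 8/49)
j=1 picked index 0: u0 ∈ [-1/10, 31/490)
j=2 picked index 2: u0 ∈ [6/245, 51/245)
j=3 picked index 2: u0 ∈ [-37/490, 53/490)
j=4 picked index 3: u0 ∈ [2/245, 27/245)
j=5 picked index 4: u0 ∈ [1/98, 19/98)
j=6 picked index 4: u0 ∈ [-22/245, 23/245)
j=7 picked index 5: u0 ∈ [-3/490, 47/490)
j=8 picked index 6: u0 ∈ [-1/245, 19/245)
j=9 picked index 7: u0 ∈ [-11/490, 1/10)
intersection: [6/245, 31/490)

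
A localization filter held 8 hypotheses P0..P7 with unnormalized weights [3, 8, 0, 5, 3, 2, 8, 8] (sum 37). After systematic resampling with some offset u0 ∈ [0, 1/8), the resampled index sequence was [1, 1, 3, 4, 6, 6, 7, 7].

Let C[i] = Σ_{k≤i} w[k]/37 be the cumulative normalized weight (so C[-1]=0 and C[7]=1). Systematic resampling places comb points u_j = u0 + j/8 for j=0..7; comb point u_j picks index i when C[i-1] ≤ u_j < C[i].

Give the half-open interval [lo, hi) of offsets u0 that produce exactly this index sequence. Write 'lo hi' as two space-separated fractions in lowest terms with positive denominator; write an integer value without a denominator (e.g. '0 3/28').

3/37 1/8

C = [3/37, 11/37, 11/37, 16/37, 19/37, 21/37, 29/37, 1]
j=0 picked index 1: u0 ∈ [3/37, 11/37)
j=1 picked index 1: u0 ∈ [-13/296, 51/296)
j=2 picked index 3: u0 ∈ [7/148, 27/148)
j=3 picked index 4: u0 ∈ [17/296, 41/296)
j=4 picked index 6: u0 ∈ [5/74, 21/74)
j=5 picked index 6: u0 ∈ [-17/296, 47/296)
j=6 picked index 7: u0 ∈ [5/148, 1/4)
j=7 picked index 7: u0 ∈ [-27/296, 1/8)
intersection: [3/37, 1/8)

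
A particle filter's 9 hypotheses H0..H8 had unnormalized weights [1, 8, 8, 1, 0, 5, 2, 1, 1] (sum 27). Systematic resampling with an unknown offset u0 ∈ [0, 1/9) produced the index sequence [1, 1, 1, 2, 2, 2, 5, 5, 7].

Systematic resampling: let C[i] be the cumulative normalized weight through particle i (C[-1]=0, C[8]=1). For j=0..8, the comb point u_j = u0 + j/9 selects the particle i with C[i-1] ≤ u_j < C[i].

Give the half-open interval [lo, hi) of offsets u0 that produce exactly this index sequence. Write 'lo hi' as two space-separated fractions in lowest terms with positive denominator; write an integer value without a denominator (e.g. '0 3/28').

C = [1/27, 1/3, 17/27, 2/3, 2/3, 23/27, 25/27, 26/27, 1]
j=0 picked index 1: u0 ∈ [1/27, 1/3)
j=1 picked index 1: u0 ∈ [-2/27, 2/9)
j=2 picked index 1: u0 ∈ [-5/27, 1/9)
j=3 picked index 2: u0 ∈ [0, 8/27)
j=4 picked index 2: u0 ∈ [-1/9, 5/27)
j=5 picked index 2: u0 ∈ [-2/9, 2/27)
j=6 picked index 5: u0 ∈ [0, 5/27)
j=7 picked index 5: u0 ∈ [-1/9, 2/27)
j=8 picked index 7: u0 ∈ [1/27, 2/27)
intersection: [1/27, 2/27)

1/27 2/27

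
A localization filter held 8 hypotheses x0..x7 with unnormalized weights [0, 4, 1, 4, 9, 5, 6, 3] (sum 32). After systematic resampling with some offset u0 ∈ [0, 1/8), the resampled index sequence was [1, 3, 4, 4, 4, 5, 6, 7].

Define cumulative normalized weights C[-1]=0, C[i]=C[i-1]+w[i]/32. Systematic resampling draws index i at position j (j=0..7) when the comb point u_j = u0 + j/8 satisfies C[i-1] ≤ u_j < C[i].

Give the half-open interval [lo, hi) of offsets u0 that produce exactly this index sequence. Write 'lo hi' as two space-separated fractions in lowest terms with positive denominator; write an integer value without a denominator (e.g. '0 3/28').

C = [0, 1/8, 5/32, 9/32, 9/16, 23/32, 29/32, 1]
j=0 picked index 1: u0 ∈ [0, 1/8)
j=1 picked index 3: u0 ∈ [1/32, 5/32)
j=2 picked index 4: u0 ∈ [1/32, 5/16)
j=3 picked index 4: u0 ∈ [-3/32, 3/16)
j=4 picked index 4: u0 ∈ [-7/32, 1/16)
j=5 picked index 5: u0 ∈ [-1/16, 3/32)
j=6 picked index 6: u0 ∈ [-1/32, 5/32)
j=7 picked index 7: u0 ∈ [1/32, 1/8)
intersection: [1/32, 1/16)

1/32 1/16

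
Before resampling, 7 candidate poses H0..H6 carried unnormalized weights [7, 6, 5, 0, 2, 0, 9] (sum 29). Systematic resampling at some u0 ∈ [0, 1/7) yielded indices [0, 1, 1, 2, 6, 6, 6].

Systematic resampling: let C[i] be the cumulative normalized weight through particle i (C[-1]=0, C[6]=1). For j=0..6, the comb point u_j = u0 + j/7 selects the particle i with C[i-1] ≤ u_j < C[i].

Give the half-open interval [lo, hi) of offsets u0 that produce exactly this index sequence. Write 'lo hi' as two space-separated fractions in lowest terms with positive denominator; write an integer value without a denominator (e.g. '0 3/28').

24/203 1/7

C = [7/29, 13/29, 18/29, 18/29, 20/29, 20/29, 1]
j=0 picked index 0: u0 ∈ [0, 7/29)
j=1 picked index 1: u0 ∈ [20/203, 62/203)
j=2 picked index 1: u0 ∈ [-9/203, 33/203)
j=3 picked index 2: u0 ∈ [4/203, 39/203)
j=4 picked index 6: u0 ∈ [24/203, 3/7)
j=5 picked index 6: u0 ∈ [-5/203, 2/7)
j=6 picked index 6: u0 ∈ [-34/203, 1/7)
intersection: [24/203, 1/7)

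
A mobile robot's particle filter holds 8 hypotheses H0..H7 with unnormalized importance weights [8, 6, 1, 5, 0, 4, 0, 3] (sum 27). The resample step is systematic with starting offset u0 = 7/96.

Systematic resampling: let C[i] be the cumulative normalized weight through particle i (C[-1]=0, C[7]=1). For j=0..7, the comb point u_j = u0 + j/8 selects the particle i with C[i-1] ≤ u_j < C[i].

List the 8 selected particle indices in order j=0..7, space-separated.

0 0 1 1 3 3 5 7

C = [8/27, 14/27, 5/9, 20/27, 20/27, 8/9, 8/9, 1]
j=0: u_0=7/96 ∈ [0, 8/27) → index 0
j=1: u_1=19/96 ∈ [0, 8/27) → index 0
j=2: u_2=31/96 ∈ [8/27, 14/27) → index 1
j=3: u_3=43/96 ∈ [8/27, 14/27) → index 1
j=4: u_4=55/96 ∈ [5/9, 20/27) → index 3
j=5: u_5=67/96 ∈ [5/9, 20/27) → index 3
j=6: u_6=79/96 ∈ [20/27, 8/9) → index 5
j=7: u_7=91/96 ∈ [8/9, 1) → index 7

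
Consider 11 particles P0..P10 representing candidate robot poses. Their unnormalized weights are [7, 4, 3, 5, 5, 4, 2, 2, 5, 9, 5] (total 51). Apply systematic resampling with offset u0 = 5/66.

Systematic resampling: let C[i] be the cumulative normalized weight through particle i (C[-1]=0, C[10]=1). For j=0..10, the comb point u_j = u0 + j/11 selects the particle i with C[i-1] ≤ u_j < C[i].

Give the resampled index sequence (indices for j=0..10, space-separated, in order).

0 1 2 3 4 5 7 8 9 9 10

C = [7/51, 11/51, 14/51, 19/51, 8/17, 28/51, 10/17, 32/51, 37/51, 46/51, 1]
j=0: u_0=5/66 ∈ [0, 7/51) → index 0
j=1: u_1=1/6 ∈ [7/51, 11/51) → index 1
j=2: u_2=17/66 ∈ [11/51, 14/51) → index 2
j=3: u_3=23/66 ∈ [14/51, 19/51) → index 3
j=4: u_4=29/66 ∈ [19/51, 8/17) → index 4
j=5: u_5=35/66 ∈ [8/17, 28/51) → index 5
j=6: u_6=41/66 ∈ [10/17, 32/51) → index 7
j=7: u_7=47/66 ∈ [32/51, 37/51) → index 8
j=8: u_8=53/66 ∈ [37/51, 46/51) → index 9
j=9: u_9=59/66 ∈ [37/51, 46/51) → index 9
j=10: u_10=65/66 ∈ [46/51, 1) → index 10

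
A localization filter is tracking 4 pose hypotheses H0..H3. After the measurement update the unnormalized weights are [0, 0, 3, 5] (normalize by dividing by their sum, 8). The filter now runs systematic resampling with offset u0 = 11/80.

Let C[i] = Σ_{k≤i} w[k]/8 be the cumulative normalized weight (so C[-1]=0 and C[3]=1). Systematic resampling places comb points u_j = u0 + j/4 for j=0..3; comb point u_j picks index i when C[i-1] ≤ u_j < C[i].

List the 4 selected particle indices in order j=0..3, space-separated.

C = [0, 0, 3/8, 1]
j=0: u_0=11/80 ∈ [0, 3/8) → index 2
j=1: u_1=31/80 ∈ [3/8, 1) → index 3
j=2: u_2=51/80 ∈ [3/8, 1) → index 3
j=3: u_3=71/80 ∈ [3/8, 1) → index 3

2 3 3 3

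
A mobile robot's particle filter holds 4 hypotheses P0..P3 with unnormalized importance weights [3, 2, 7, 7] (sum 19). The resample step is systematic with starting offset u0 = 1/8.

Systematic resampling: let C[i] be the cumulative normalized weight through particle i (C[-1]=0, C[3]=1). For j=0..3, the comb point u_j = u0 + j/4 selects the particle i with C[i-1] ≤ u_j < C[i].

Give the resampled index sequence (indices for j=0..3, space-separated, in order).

C = [3/19, 5/19, 12/19, 1]
j=0: u_0=1/8 ∈ [0, 3/19) → index 0
j=1: u_1=3/8 ∈ [5/19, 12/19) → index 2
j=2: u_2=5/8 ∈ [5/19, 12/19) → index 2
j=3: u_3=7/8 ∈ [12/19, 1) → index 3

0 2 2 3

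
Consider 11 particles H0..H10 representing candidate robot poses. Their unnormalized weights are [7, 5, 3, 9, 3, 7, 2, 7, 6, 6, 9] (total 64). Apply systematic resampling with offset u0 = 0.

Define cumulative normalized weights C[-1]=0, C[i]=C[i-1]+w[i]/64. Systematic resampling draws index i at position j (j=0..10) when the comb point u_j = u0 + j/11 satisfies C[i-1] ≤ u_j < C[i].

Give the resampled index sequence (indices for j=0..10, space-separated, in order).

0 0 1 3 3 5 6 7 8 9 10

C = [7/64, 3/16, 15/64, 3/8, 27/64, 17/32, 9/16, 43/64, 49/64, 55/64, 1]
j=0: u_0=0 ∈ [0, 7/64) → index 0
j=1: u_1=1/11 ∈ [0, 7/64) → index 0
j=2: u_2=2/11 ∈ [7/64, 3/16) → index 1
j=3: u_3=3/11 ∈ [15/64, 3/8) → index 3
j=4: u_4=4/11 ∈ [15/64, 3/8) → index 3
j=5: u_5=5/11 ∈ [27/64, 17/32) → index 5
j=6: u_6=6/11 ∈ [17/32, 9/16) → index 6
j=7: u_7=7/11 ∈ [9/16, 43/64) → index 7
j=8: u_8=8/11 ∈ [43/64, 49/64) → index 8
j=9: u_9=9/11 ∈ [49/64, 55/64) → index 9
j=10: u_10=10/11 ∈ [55/64, 1) → index 10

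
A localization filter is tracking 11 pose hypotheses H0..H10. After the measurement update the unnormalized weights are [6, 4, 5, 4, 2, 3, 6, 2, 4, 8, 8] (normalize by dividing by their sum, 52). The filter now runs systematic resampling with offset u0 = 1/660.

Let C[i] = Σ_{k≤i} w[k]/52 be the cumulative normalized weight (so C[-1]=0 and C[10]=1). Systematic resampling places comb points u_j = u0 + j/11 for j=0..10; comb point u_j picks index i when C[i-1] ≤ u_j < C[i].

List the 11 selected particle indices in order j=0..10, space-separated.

0 0 1 2 3 5 6 8 9 9 10

C = [3/26, 5/26, 15/52, 19/52, 21/52, 6/13, 15/26, 8/13, 9/13, 11/13, 1]
j=0: u_0=1/660 ∈ [0, 3/26) → index 0
j=1: u_1=61/660 ∈ [0, 3/26) → index 0
j=2: u_2=11/60 ∈ [3/26, 5/26) → index 1
j=3: u_3=181/660 ∈ [5/26, 15/52) → index 2
j=4: u_4=241/660 ∈ [15/52, 19/52) → index 3
j=5: u_5=301/660 ∈ [21/52, 6/13) → index 5
j=6: u_6=361/660 ∈ [6/13, 15/26) → index 6
j=7: u_7=421/660 ∈ [8/13, 9/13) → index 8
j=8: u_8=481/660 ∈ [9/13, 11/13) → index 9
j=9: u_9=541/660 ∈ [9/13, 11/13) → index 9
j=10: u_10=601/660 ∈ [11/13, 1) → index 10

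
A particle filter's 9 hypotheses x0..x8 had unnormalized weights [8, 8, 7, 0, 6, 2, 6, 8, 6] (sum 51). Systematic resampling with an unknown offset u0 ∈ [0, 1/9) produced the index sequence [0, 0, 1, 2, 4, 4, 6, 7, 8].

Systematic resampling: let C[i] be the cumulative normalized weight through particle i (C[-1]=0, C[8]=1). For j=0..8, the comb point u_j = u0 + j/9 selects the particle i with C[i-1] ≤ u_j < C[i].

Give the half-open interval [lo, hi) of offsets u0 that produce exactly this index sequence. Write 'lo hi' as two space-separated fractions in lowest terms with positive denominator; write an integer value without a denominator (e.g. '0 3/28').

1/153 2/153

C = [8/51, 16/51, 23/51, 23/51, 29/51, 31/51, 37/51, 15/17, 1]
j=0 picked index 0: u0 ∈ [0, 8/51)
j=1 picked index 0: u0 ∈ [-1/9, 7/153)
j=2 picked index 1: u0 ∈ [-10/153, 14/153)
j=3 picked index 2: u0 ∈ [-1/51, 2/17)
j=4 picked index 4: u0 ∈ [1/153, 19/153)
j=5 picked index 4: u0 ∈ [-16/153, 2/153)
j=6 picked index 6: u0 ∈ [-1/17, 1/17)
j=7 picked index 7: u0 ∈ [-8/153, 16/153)
j=8 picked index 8: u0 ∈ [-1/153, 1/9)
intersection: [1/153, 2/153)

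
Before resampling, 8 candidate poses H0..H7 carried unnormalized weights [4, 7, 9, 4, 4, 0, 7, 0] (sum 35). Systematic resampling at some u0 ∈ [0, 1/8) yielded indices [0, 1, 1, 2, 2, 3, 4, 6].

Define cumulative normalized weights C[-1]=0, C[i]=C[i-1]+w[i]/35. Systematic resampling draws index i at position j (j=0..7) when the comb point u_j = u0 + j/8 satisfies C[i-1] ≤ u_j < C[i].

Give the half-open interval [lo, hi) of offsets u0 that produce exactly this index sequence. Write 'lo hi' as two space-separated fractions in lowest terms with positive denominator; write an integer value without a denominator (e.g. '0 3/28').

0 1/20

C = [4/35, 11/35, 4/7, 24/35, 4/5, 4/5, 1, 1]
j=0 picked index 0: u0 ∈ [0, 4/35)
j=1 picked index 1: u0 ∈ [-3/280, 53/280)
j=2 picked index 1: u0 ∈ [-19/140, 9/140)
j=3 picked index 2: u0 ∈ [-17/280, 11/56)
j=4 picked index 2: u0 ∈ [-13/70, 1/14)
j=5 picked index 3: u0 ∈ [-3/56, 17/280)
j=6 picked index 4: u0 ∈ [-9/140, 1/20)
j=7 picked index 6: u0 ∈ [-3/40, 1/8)
intersection: [0, 1/20)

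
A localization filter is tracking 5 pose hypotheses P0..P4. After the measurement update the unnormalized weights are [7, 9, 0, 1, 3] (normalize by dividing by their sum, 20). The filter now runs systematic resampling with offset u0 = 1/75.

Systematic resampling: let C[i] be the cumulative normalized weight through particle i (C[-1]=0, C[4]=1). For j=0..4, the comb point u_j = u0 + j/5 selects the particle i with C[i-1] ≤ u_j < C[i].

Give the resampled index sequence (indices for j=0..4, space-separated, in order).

C = [7/20, 4/5, 4/5, 17/20, 1]
j=0: u_0=1/75 ∈ [0, 7/20) → index 0
j=1: u_1=16/75 ∈ [0, 7/20) → index 0
j=2: u_2=31/75 ∈ [7/20, 4/5) → index 1
j=3: u_3=46/75 ∈ [7/20, 4/5) → index 1
j=4: u_4=61/75 ∈ [4/5, 17/20) → index 3

0 0 1 1 3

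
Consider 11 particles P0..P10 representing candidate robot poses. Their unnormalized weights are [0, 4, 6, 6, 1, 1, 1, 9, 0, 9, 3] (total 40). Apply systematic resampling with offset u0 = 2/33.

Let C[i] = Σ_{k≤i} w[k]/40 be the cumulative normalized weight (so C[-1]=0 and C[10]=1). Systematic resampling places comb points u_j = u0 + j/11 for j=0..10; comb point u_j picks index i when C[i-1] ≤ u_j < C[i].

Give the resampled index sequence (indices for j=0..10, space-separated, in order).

C = [0, 1/10, 1/4, 2/5, 17/40, 9/20, 19/40, 7/10, 7/10, 37/40, 1]
j=0: u_0=2/33 ∈ [0, 1/10) → index 1
j=1: u_1=5/33 ∈ [1/10, 1/4) → index 2
j=2: u_2=8/33 ∈ [1/10, 1/4) → index 2
j=3: u_3=1/3 ∈ [1/4, 2/5) → index 3
j=4: u_4=14/33 ∈ [2/5, 17/40) → index 4
j=5: u_5=17/33 ∈ [19/40, 7/10) → index 7
j=6: u_6=20/33 ∈ [19/40, 7/10) → index 7
j=7: u_7=23/33 ∈ [19/40, 7/10) → index 7
j=8: u_8=26/33 ∈ [7/10, 37/40) → index 9
j=9: u_9=29/33 ∈ [7/10, 37/40) → index 9
j=10: u_10=32/33 ∈ [37/40, 1) → index 10

1 2 2 3 4 7 7 7 9 9 10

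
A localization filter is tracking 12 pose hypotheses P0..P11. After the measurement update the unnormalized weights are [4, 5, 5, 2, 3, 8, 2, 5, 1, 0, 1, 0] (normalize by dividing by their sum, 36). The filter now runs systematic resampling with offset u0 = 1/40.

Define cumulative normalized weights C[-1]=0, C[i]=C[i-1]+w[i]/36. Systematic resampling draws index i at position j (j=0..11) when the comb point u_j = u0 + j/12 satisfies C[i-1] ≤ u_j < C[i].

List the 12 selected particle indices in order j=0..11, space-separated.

0 0 1 2 2 3 4 5 5 6 7 7

C = [1/9, 1/4, 7/18, 4/9, 19/36, 3/4, 29/36, 17/18, 35/36, 35/36, 1, 1]
j=0: u_0=1/40 ∈ [0, 1/9) → index 0
j=1: u_1=13/120 ∈ [0, 1/9) → index 0
j=2: u_2=23/120 ∈ [1/9, 1/4) → index 1
j=3: u_3=11/40 ∈ [1/4, 7/18) → index 2
j=4: u_4=43/120 ∈ [1/4, 7/18) → index 2
j=5: u_5=53/120 ∈ [7/18, 4/9) → index 3
j=6: u_6=21/40 ∈ [4/9, 19/36) → index 4
j=7: u_7=73/120 ∈ [19/36, 3/4) → index 5
j=8: u_8=83/120 ∈ [19/36, 3/4) → index 5
j=9: u_9=31/40 ∈ [3/4, 29/36) → index 6
j=10: u_10=103/120 ∈ [29/36, 17/18) → index 7
j=11: u_11=113/120 ∈ [29/36, 17/18) → index 7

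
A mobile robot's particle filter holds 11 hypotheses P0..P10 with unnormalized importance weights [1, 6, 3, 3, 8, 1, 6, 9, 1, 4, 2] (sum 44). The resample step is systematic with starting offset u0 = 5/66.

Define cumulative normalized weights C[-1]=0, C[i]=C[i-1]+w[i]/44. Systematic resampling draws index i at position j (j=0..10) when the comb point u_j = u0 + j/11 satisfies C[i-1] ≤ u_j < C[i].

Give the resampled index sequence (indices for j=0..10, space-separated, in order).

1 2 3 4 4 6 6 7 7 9 10

C = [1/44, 7/44, 5/22, 13/44, 21/44, 1/2, 7/11, 37/44, 19/22, 21/22, 1]
j=0: u_0=5/66 ∈ [1/44, 7/44) → index 1
j=1: u_1=1/6 ∈ [7/44, 5/22) → index 2
j=2: u_2=17/66 ∈ [5/22, 13/44) → index 3
j=3: u_3=23/66 ∈ [13/44, 21/44) → index 4
j=4: u_4=29/66 ∈ [13/44, 21/44) → index 4
j=5: u_5=35/66 ∈ [1/2, 7/11) → index 6
j=6: u_6=41/66 ∈ [1/2, 7/11) → index 6
j=7: u_7=47/66 ∈ [7/11, 37/44) → index 7
j=8: u_8=53/66 ∈ [7/11, 37/44) → index 7
j=9: u_9=59/66 ∈ [19/22, 21/22) → index 9
j=10: u_10=65/66 ∈ [21/22, 1) → index 10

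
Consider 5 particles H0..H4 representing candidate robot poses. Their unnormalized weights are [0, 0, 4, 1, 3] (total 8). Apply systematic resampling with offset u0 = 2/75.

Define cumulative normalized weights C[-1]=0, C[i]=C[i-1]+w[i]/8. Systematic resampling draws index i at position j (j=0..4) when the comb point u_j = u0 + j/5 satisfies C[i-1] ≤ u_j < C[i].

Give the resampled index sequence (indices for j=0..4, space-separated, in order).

2 2 2 4 4

C = [0, 0, 1/2, 5/8, 1]
j=0: u_0=2/75 ∈ [0, 1/2) → index 2
j=1: u_1=17/75 ∈ [0, 1/2) → index 2
j=2: u_2=32/75 ∈ [0, 1/2) → index 2
j=3: u_3=47/75 ∈ [5/8, 1) → index 4
j=4: u_4=62/75 ∈ [5/8, 1) → index 4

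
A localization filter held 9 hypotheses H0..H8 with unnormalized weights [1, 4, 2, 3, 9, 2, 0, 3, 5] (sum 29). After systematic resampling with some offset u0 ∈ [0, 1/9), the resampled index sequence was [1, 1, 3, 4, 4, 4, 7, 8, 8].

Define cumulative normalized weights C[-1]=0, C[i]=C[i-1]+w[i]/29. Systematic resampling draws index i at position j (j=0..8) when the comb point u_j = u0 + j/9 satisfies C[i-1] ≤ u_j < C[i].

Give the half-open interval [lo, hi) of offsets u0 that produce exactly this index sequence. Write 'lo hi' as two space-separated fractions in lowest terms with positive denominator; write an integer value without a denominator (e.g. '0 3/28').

C = [1/29, 5/29, 7/29, 10/29, 19/29, 21/29, 21/29, 24/29, 1]
j=0 picked index 1: u0 ∈ [1/29, 5/29)
j=1 picked index 1: u0 ∈ [-20/261, 16/261)
j=2 picked index 3: u0 ∈ [5/261, 32/261)
j=3 picked index 4: u0 ∈ [1/87, 28/87)
j=4 picked index 4: u0 ∈ [-26/261, 55/261)
j=5 picked index 4: u0 ∈ [-55/261, 26/261)
j=6 picked index 7: u0 ∈ [5/87, 14/87)
j=7 picked index 8: u0 ∈ [13/261, 2/9)
j=8 picked index 8: u0 ∈ [-16/261, 1/9)
intersection: [5/87, 16/261)

5/87 16/261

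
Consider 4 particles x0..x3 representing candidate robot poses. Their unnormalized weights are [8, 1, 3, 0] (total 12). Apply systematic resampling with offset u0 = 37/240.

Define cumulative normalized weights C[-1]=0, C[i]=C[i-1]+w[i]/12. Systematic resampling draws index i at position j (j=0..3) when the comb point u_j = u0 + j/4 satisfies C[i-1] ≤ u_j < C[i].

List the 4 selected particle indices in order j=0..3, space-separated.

0 0 0 2

C = [2/3, 3/4, 1, 1]
j=0: u_0=37/240 ∈ [0, 2/3) → index 0
j=1: u_1=97/240 ∈ [0, 2/3) → index 0
j=2: u_2=157/240 ∈ [0, 2/3) → index 0
j=3: u_3=217/240 ∈ [3/4, 1) → index 2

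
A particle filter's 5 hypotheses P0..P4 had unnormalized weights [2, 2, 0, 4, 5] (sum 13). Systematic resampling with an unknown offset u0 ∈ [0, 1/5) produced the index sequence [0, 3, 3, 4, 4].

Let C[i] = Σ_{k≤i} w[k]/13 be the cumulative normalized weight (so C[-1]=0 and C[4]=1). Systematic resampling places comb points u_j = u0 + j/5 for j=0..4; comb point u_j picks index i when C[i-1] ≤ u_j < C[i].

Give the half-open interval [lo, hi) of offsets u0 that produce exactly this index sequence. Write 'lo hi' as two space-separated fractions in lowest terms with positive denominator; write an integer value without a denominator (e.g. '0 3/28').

7/65 2/13

C = [2/13, 4/13, 4/13, 8/13, 1]
j=0 picked index 0: u0 ∈ [0, 2/13)
j=1 picked index 3: u0 ∈ [7/65, 27/65)
j=2 picked index 3: u0 ∈ [-6/65, 14/65)
j=3 picked index 4: u0 ∈ [1/65, 2/5)
j=4 picked index 4: u0 ∈ [-12/65, 1/5)
intersection: [7/65, 2/13)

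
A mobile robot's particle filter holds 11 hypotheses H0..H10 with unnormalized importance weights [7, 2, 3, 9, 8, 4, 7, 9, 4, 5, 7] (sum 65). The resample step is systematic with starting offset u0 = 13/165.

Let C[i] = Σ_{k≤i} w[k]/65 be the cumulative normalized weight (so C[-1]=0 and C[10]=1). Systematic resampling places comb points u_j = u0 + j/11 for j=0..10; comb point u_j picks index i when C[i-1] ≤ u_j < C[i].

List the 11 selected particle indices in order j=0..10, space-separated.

0 2 3 4 4 6 7 7 8 10 10

C = [7/65, 9/65, 12/65, 21/65, 29/65, 33/65, 8/13, 49/65, 53/65, 58/65, 1]
j=0: u_0=13/165 ∈ [0, 7/65) → index 0
j=1: u_1=28/165 ∈ [9/65, 12/65) → index 2
j=2: u_2=43/165 ∈ [12/65, 21/65) → index 3
j=3: u_3=58/165 ∈ [21/65, 29/65) → index 4
j=4: u_4=73/165 ∈ [21/65, 29/65) → index 4
j=5: u_5=8/15 ∈ [33/65, 8/13) → index 6
j=6: u_6=103/165 ∈ [8/13, 49/65) → index 7
j=7: u_7=118/165 ∈ [8/13, 49/65) → index 7
j=8: u_8=133/165 ∈ [49/65, 53/65) → index 8
j=9: u_9=148/165 ∈ [58/65, 1) → index 10
j=10: u_10=163/165 ∈ [58/65, 1) → index 10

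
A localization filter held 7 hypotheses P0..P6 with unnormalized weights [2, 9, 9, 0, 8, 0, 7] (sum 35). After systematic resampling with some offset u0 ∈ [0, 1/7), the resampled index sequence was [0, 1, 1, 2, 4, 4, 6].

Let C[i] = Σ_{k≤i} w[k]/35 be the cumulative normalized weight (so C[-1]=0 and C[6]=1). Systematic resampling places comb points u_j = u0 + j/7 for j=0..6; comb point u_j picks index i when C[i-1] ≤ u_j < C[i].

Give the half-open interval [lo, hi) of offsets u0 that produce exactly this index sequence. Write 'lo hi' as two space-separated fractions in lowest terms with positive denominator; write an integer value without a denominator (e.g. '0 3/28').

0 1/35

C = [2/35, 11/35, 4/7, 4/7, 4/5, 4/5, 1]
j=0 picked index 0: u0 ∈ [0, 2/35)
j=1 picked index 1: u0 ∈ [-3/35, 6/35)
j=2 picked index 1: u0 ∈ [-8/35, 1/35)
j=3 picked index 2: u0 ∈ [-4/35, 1/7)
j=4 picked index 4: u0 ∈ [0, 8/35)
j=5 picked index 4: u0 ∈ [-1/7, 3/35)
j=6 picked index 6: u0 ∈ [-2/35, 1/7)
intersection: [0, 1/35)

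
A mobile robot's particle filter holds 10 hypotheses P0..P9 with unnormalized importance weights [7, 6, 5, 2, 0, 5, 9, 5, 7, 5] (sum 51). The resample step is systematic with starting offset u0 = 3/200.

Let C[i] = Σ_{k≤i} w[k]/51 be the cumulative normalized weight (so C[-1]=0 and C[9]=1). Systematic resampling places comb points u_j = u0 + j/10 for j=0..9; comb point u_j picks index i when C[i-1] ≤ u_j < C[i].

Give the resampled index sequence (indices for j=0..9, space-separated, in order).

C = [7/51, 13/51, 6/17, 20/51, 20/51, 25/51, 2/3, 13/17, 46/51, 1]
j=0: u_0=3/200 ∈ [0, 7/51) → index 0
j=1: u_1=23/200 ∈ [0, 7/51) → index 0
j=2: u_2=43/200 ∈ [7/51, 13/51) → index 1
j=3: u_3=63/200 ∈ [13/51, 6/17) → index 2
j=4: u_4=83/200 ∈ [20/51, 25/51) → index 5
j=5: u_5=103/200 ∈ [25/51, 2/3) → index 6
j=6: u_6=123/200 ∈ [25/51, 2/3) → index 6
j=7: u_7=143/200 ∈ [2/3, 13/17) → index 7
j=8: u_8=163/200 ∈ [13/17, 46/51) → index 8
j=9: u_9=183/200 ∈ [46/51, 1) → index 9

0 0 1 2 5 6 6 7 8 9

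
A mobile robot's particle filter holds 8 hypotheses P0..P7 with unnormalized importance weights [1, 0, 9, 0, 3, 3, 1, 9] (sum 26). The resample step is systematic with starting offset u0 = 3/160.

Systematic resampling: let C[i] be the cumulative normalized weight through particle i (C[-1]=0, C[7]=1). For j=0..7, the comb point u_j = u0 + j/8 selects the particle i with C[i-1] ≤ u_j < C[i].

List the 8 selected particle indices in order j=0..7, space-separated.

0 2 2 4 5 6 7 7

C = [1/26, 1/26, 5/13, 5/13, 1/2, 8/13, 17/26, 1]
j=0: u_0=3/160 ∈ [0, 1/26) → index 0
j=1: u_1=23/160 ∈ [1/26, 5/13) → index 2
j=2: u_2=43/160 ∈ [1/26, 5/13) → index 2
j=3: u_3=63/160 ∈ [5/13, 1/2) → index 4
j=4: u_4=83/160 ∈ [1/2, 8/13) → index 5
j=5: u_5=103/160 ∈ [8/13, 17/26) → index 6
j=6: u_6=123/160 ∈ [17/26, 1) → index 7
j=7: u_7=143/160 ∈ [17/26, 1) → index 7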